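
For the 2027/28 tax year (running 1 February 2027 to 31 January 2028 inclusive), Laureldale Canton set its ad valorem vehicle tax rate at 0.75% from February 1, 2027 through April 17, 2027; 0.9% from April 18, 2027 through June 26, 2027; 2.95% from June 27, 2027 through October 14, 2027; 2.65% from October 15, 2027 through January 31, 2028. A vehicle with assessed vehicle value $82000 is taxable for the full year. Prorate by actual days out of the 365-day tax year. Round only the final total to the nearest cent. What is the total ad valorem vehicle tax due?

$1647.53

February 1 – April 17, 2027: 76 days at 0.75% → $82000 × 0.75% × 76/365 = $128.0548
April 18 – June 26, 2027: 70 days at 0.9% → $82000 × 0.9% × 70/365 = $141.5342
June 27 – October 14, 2027: 110 days at 2.95% → $82000 × 2.95% × 110/365 = $729.0137
October 15, 2027 – January 31, 2028: 109 days at 2.65% → $82000 × 2.65% × 109/365 = $648.9233
Total = $1647.5260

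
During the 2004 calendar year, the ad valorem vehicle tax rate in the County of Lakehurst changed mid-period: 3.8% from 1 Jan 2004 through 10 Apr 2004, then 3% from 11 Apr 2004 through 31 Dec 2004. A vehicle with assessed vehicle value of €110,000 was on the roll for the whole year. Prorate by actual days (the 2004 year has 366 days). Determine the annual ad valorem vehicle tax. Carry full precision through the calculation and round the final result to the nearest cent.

1 Jan – 10 Apr 2004: 101 days at 3.8% → €110,000 × 3.8% × 101/366 = €1,153.4973
11 Apr – 31 Dec 2004: 265 days at 3% → €110,000 × 3% × 265/366 = €2,389.3443
Total = €3,542.8415

€3,542.84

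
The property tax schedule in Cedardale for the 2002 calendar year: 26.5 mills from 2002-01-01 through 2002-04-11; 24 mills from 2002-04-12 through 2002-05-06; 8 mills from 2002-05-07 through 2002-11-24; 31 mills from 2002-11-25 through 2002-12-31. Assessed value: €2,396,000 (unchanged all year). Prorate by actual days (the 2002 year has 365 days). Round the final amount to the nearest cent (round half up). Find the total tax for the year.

€39,645.59

2002-01-01 to 2002-04-11: 101 days at 26.5 mills → €2,396,000 × 2.65% × 101/365 = €17,569.5726
2002-04-12 to 2002-05-06: 25 days at 24 mills → €2,396,000 × 2.4% × 25/365 = €3,938.6301
2002-05-07 to 2002-11-24: 202 days at 8 mills → €2,396,000 × 0.8% × 202/365 = €10,608.0438
2002-11-25 to 2002-12-31: 37 days at 31 mills → €2,396,000 × 3.1% × 37/365 = €7,529.3479
Total = €39,645.5945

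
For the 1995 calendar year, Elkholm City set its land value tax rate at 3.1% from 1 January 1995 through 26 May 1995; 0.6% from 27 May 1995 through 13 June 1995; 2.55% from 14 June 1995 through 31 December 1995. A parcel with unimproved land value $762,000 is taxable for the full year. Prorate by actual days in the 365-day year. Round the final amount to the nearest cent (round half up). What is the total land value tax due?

1 January – 26 May 1995: 146 days at 3.1% → $762,000 × 3.1% × 146/365 = $9,448.8000
27 May – 13 June 1995: 18 days at 0.6% → $762,000 × 0.6% × 18/365 = $225.4685
14 June – 31 December 1995: 201 days at 2.55% → $762,000 × 2.55% × 201/365 = $10,700.3589
Total = $20,374.6274

$20,374.63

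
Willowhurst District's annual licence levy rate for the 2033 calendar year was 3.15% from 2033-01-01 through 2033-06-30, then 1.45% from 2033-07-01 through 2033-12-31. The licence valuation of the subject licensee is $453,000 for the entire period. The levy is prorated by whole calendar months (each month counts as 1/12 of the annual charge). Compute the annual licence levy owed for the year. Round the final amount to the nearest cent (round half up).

2033-01-01 to 2033-06-30: 6 months at 3.15% → $453,000 × 3.15% × 6/12 = $7,134.7500
2033-07-01 to 2033-12-31: 6 months at 1.45% → $453,000 × 1.45% × 6/12 = $3,284.2500
Total = $10,419.0000

$10,419.00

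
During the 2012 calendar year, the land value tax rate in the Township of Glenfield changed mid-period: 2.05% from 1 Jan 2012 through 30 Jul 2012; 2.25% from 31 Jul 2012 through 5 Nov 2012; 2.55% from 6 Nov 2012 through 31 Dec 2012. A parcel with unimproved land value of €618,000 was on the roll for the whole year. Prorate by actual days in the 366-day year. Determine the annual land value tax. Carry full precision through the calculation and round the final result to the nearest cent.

1 Jan – 30 Jul 2012: 212 days at 2.05% → €618,000 × 2.05% × 212/366 = €7,338.3279
31 Jul – 5 Nov 2012: 98 days at 2.25% → €618,000 × 2.25% × 98/366 = €3,723.1967
6 Nov – 31 Dec 2012: 56 days at 2.55% → €618,000 × 2.55% × 56/366 = €2,411.2131
Total = €13,472.7377

€13,472.74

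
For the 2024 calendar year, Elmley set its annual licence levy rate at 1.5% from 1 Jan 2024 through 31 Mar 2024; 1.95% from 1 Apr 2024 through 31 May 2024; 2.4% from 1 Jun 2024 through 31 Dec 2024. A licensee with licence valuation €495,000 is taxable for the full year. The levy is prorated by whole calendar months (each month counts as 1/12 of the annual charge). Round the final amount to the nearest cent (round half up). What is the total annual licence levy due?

€10,395.00

1 Jan – 31 Mar 2024: 3 months at 1.5% → €495,000 × 1.5% × 3/12 = €1,856.2500
1 Apr – 31 May 2024: 2 months at 1.95% → €495,000 × 1.95% × 2/12 = €1,608.7500
1 Jun – 31 Dec 2024: 7 months at 2.4% → €495,000 × 2.4% × 7/12 = €6,930.0000
Total = €10,395.0000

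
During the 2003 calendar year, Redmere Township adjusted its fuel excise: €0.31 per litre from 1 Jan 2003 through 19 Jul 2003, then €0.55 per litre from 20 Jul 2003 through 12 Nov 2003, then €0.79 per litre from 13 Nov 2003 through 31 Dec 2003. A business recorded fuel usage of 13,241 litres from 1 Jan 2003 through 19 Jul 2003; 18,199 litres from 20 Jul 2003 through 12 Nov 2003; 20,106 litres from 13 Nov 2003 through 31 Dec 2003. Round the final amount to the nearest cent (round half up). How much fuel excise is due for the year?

€29,997.90

1 Jan – 19 Jul 2003: 13,241 litres at €0.31/litre → €4,104.71
20 Jul – 12 Nov 2003: 18,199 litres at €0.55/litre → €10,009.45
13 Nov – 31 Dec 2003: 20,106 litres at €0.79/litre → €15,883.74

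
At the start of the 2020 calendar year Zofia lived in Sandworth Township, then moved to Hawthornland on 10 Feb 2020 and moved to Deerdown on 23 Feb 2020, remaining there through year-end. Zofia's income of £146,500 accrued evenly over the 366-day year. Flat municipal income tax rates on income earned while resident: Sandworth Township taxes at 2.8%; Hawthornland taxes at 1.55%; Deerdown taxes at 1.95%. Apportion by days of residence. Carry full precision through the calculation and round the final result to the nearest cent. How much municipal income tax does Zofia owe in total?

£2,972.03

Sandworth Township, 1 Jan – 9 Feb 2020: 40 days → £146,500 × 2.8% × 40/366 = £448.3060
Hawthornland, 10 Feb – 22 Feb 2020: 13 days → £146,500 × 1.55% × 13/366 = £80.6551
Deerdown, 23 Feb – 31 Dec 2020: 313 days → £146,500 × 1.95% × 313/366 = £2,443.0676
Total = £2,972.0287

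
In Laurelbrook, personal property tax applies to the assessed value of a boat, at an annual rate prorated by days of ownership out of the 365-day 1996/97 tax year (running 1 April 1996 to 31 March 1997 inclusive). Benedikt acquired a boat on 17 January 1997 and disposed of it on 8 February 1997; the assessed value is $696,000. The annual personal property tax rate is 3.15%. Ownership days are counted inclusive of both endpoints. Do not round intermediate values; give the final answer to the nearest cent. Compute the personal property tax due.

Days held (17 January – 8 February 1997): 23 out of 365
Tax = $696,000 × 3.15% × 23/365 = $1,381.5123

$1,381.51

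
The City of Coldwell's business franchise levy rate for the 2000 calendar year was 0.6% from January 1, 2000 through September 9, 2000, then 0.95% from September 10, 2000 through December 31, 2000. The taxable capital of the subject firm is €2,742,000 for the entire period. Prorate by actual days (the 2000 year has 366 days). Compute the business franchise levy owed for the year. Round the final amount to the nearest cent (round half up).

€19,415.01

January 1 – September 9, 2000: 253 days at 0.6% → €2,742,000 × 0.6% × 253/366 = €11,372.5574
September 10 – December 31, 2000: 113 days at 0.95% → €2,742,000 × 0.95% × 113/366 = €8,042.4508
Total = €19,415.0082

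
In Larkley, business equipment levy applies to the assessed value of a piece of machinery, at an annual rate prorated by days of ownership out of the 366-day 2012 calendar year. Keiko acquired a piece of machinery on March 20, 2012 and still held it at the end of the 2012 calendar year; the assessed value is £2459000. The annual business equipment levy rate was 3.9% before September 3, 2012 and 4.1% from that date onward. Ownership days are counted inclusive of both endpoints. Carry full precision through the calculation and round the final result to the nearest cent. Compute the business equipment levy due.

March 20 – September 2, 2012: 167 days at 3.9% → £2459000 × 3.9% × 167/366 = £43758.1066
September 3 – December 31, 2012: 120 days at 4.1% → £2459000 × 4.1% × 120/366 = £33055.4098
Total = £76813.5164

£76813.52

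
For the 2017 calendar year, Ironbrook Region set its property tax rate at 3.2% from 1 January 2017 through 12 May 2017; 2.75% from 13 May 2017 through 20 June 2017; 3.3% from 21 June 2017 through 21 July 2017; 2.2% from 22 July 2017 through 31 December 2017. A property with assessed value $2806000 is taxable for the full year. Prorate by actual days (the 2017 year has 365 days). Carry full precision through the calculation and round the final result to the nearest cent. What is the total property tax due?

1 January – 12 May 2017: 132 days at 3.2% → $2806000 × 3.2% × 132/365 = $32472.7233
13 May – 20 June 2017: 39 days at 2.75% → $2806000 × 2.75% × 39/365 = $8245.0274
21 June – 21 July 2017: 31 days at 3.3% → $2806000 × 3.3% × 31/365 = $7864.4877
22 July – 31 December 2017: 163 days at 2.2% → $2806000 × 2.2% × 163/365 = $27567.9890
Total = $76150.2274

$76150.23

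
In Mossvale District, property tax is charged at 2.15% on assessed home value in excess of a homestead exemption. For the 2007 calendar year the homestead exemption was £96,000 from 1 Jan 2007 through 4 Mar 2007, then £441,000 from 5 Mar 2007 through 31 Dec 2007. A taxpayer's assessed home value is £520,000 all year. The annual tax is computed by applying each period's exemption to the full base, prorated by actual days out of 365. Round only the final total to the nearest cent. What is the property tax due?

£2,978.78

1 Jan – 4 Mar 2007: 63 days, exemption £96,000 → (£520,000 − £96,000) × 2.15% × 63/365 = £1,573.4466
5 Mar – 31 Dec 2007: 302 days, exemption £441,000 → (£520,000 − £441,000) × 2.15% × 302/365 = £1,405.3342
Total = £2,978.7808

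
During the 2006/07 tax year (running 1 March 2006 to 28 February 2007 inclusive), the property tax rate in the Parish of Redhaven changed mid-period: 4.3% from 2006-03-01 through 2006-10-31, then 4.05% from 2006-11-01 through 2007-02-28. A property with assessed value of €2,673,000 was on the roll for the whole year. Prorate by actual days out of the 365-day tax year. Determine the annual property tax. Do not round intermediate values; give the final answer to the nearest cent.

2006-03-01 to 2006-10-31: 245 days at 4.3% → €2,673,000 × 4.3% × 245/365 = €77,150.8356
2006-11-01 to 2007-02-28: 120 days at 4.05% → €2,673,000 × 4.05% × 120/365 = €35,591.1781
Total = €112,742.0137

€112,742.01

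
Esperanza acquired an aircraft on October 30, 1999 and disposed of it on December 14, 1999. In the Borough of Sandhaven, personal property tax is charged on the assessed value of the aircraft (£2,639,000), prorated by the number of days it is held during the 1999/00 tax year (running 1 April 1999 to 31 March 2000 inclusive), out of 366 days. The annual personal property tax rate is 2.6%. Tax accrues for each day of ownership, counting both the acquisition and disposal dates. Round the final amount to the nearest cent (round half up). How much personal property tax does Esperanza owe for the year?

Days held (October 30 – December 14, 1999): 46 out of 366
Tax = £2,639,000 × 2.6% × 46/366 = £8,623.6175

£8,623.62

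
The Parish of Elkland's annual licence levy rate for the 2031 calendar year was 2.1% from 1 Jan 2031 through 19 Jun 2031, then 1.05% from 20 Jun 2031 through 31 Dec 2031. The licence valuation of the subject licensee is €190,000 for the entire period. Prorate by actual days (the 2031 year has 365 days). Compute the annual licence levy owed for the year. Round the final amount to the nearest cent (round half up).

€2,924.18

1 Jan – 19 Jun 2031: 170 days at 2.1% → €190,000 × 2.1% × 170/365 = €1,858.3562
20 Jun – 31 Dec 2031: 195 days at 1.05% → €190,000 × 1.05% × 195/365 = €1,065.8219
Total = €2,924.1781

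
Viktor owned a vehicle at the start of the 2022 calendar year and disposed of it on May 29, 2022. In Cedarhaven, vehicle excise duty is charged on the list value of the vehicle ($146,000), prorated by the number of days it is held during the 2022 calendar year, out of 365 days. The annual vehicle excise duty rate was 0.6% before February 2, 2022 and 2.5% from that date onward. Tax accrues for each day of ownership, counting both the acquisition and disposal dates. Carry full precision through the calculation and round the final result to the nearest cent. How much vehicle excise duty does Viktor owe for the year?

January 1 – February 1, 2022: 32 days at 0.6% → $146,000 × 0.6% × 32/365 = $76.8000
February 2 – May 29, 2022: 117 days at 2.5% → $146,000 × 2.5% × 117/365 = $1,170.0000
Total = $1,246.8000

$1,246.80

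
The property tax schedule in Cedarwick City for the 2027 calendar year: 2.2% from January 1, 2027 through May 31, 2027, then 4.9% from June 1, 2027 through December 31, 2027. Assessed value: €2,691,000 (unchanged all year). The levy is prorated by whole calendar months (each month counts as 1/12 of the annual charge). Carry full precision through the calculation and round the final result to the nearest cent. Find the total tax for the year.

January 1 – May 31, 2027: 5 months at 2.2% → €2,691,000 × 2.2% × 5/12 = €24,667.5000
June 1 – December 31, 2027: 7 months at 4.9% → €2,691,000 × 4.9% × 7/12 = €76,917.7500
Total = €101,585.2500

€101,585.25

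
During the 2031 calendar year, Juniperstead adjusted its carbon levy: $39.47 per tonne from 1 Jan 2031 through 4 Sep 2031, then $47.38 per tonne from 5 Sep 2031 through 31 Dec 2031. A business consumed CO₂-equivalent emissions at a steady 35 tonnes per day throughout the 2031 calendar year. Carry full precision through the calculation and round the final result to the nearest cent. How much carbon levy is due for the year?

1 Jan – 4 Sep 2031: 247 days × 35 tonnes/day = 8,645 tonnes at $39.47/tonne → $341,218.15
5 Sep – 31 Dec 2031: 118 days × 35 tonnes/day = 4,130 tonnes at $47.38/tonne → $195,679.40

$536,897.55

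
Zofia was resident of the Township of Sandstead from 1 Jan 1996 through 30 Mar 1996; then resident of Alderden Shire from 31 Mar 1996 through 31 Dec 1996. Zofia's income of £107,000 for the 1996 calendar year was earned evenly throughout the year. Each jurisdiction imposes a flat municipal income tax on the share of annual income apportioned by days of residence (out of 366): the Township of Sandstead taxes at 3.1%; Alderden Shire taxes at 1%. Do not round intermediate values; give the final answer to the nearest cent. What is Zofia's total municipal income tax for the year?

The Township of Sandstead, 1 Jan – 30 Mar 1996: 90 days → £107,000 × 3.1% × 90/366 = £815.6557
Alderden Shire, 31 Mar – 31 Dec 1996: 276 days → £107,000 × 1% × 276/366 = £806.8852
Total = £1,622.5410

£1,622.54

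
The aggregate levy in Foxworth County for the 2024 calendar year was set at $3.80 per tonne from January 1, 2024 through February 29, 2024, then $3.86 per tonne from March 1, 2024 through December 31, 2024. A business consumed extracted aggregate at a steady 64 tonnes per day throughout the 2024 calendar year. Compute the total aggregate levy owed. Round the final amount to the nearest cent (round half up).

$90,186.24

January 1 – February 29, 2024: 60 days × 64 tonnes/day = 3,840 tonnes at $3.80/tonne → $14,592.00
March 1 – December 31, 2024: 306 days × 64 tonnes/day = 19,584 tonnes at $3.86/tonne → $75,594.24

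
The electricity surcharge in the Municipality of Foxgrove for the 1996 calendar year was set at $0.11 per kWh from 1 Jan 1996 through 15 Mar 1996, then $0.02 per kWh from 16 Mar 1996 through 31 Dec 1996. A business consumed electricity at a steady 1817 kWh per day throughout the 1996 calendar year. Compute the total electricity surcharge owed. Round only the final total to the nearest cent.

1 Jan – 15 Mar 1996: 75 days × 1817 kWh/day = 136,275 kWh at $0.11/kWh → $14,990.25
16 Mar – 31 Dec 1996: 291 days × 1817 kWh/day = 528,747 kWh at $0.02/kWh → $10,574.94

$25,565.19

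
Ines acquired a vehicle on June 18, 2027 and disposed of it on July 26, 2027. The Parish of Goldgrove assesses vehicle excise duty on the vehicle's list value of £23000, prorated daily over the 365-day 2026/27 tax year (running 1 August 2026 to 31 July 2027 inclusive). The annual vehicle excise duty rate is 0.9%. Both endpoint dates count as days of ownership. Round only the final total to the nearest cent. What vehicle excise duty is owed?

£22.12

Days held (June 18 – July 26, 2027): 39 out of 365
Tax = £23000 × 0.9% × 39/365 = £22.1178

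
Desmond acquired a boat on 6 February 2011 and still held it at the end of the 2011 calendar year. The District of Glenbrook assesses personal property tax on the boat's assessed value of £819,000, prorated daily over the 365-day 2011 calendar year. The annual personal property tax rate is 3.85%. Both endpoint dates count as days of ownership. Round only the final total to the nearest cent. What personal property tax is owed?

Days held (6 February – 31 December 2011): 329 out of 365
Tax = £819,000 × 3.85% × 329/365 = £28,421.5438

£28,421.54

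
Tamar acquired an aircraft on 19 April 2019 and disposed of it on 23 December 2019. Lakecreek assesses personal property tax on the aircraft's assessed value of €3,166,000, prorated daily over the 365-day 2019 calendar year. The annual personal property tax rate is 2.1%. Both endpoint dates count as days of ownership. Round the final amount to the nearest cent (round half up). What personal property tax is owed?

Days held (19 April – 23 December 2019): 249 out of 365
Tax = €3,166,000 × 2.1% × 249/365 = €45,356.2027

€45,356.20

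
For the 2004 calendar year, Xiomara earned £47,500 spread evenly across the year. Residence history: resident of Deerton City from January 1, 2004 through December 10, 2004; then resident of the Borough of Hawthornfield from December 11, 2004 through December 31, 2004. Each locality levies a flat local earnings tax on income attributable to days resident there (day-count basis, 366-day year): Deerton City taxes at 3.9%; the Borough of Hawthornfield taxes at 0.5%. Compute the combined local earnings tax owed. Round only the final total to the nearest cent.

Deerton City, January 1 – December 10, 2004: 345 days → £47,500 × 3.9% × 345/366 = £1,746.2090
The Borough of Hawthornfield, December 11 – December 31, 2004: 21 days → £47,500 × 0.5% × 21/366 = £13.6270
Total = £1,759.8361

£1,759.84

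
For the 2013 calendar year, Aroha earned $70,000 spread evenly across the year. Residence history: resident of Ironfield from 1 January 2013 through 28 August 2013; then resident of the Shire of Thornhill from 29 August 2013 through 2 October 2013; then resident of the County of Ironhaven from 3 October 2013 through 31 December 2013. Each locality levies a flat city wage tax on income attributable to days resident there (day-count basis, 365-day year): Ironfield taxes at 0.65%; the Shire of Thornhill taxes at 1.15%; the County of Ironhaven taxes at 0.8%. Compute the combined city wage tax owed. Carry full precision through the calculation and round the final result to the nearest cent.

$514.45

Ironfield, 1 January – 28 August 2013: 240 days → $70,000 × 0.65% × 240/365 = $299.1781
The Shire of Thornhill, 29 August – 2 October 2013: 35 days → $70,000 × 1.15% × 35/365 = $77.1918
The County of Ironhaven, 3 October – 31 December 2013: 90 days → $70,000 × 0.8% × 90/365 = $138.0822
Total = $514.4521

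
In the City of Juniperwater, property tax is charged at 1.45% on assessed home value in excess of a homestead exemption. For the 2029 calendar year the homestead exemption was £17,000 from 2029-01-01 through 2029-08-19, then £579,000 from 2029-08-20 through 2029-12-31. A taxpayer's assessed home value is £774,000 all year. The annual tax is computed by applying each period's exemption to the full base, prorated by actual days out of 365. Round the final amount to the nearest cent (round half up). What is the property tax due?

2029-01-01 to 2029-08-19: 231 days, exemption £17,000 → (£774,000 − £17,000) × 1.45% × 231/365 = £6,946.7712
2029-08-20 to 2029-12-31: 134 days, exemption £579,000 → (£774,000 − £579,000) × 1.45% × 134/365 = £1,038.0411
Total = £7,984.8123

£7,984.81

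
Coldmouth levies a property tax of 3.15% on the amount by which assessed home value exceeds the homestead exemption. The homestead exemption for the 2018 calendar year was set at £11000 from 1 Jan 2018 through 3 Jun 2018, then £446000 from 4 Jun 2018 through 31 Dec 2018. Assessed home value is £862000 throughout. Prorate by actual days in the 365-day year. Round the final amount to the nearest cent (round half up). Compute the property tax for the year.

£18885.33

1 Jan – 3 Jun 2018: 154 days, exemption £11000 → (£862000 − £11000) × 3.15% × 154/365 = £11310.1397
4 Jun – 31 Dec 2018: 211 days, exemption £446000 → (£862000 − £446000) × 3.15% × 211/365 = £7575.1890
Total = £18885.3288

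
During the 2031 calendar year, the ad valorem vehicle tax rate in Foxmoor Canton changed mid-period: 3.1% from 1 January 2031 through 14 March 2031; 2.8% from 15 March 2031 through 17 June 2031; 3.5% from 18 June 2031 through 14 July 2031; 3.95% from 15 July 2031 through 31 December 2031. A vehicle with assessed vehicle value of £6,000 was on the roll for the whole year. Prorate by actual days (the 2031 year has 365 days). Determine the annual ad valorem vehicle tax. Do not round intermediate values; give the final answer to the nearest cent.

1 January – 14 March 2031: 73 days at 3.1% → £6,000 × 3.1% × 73/365 = £37.2000
15 March – 17 June 2031: 95 days at 2.8% → £6,000 × 2.8% × 95/365 = £43.7260
18 June – 14 July 2031: 27 days at 3.5% → £6,000 × 3.5% × 27/365 = £15.5342
15 July – 31 December 2031: 170 days at 3.95% → £6,000 × 3.95% × 170/365 = £110.3836
Total = £206.8438

£206.84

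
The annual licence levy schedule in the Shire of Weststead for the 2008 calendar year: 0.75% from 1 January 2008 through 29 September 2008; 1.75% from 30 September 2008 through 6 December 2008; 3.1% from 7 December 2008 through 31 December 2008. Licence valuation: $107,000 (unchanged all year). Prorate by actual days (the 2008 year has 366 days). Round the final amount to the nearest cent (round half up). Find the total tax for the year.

1 January – 29 September 2008: 273 days at 0.75% → $107,000 × 0.75% × 273/366 = $598.5861
30 September – 6 December 2008: 68 days at 1.75% → $107,000 × 1.75% × 68/366 = $347.8962
7 December – 31 December 2008: 25 days at 3.1% → $107,000 × 3.1% × 25/366 = $226.5710
Total = $1,173.0533

$1,173.05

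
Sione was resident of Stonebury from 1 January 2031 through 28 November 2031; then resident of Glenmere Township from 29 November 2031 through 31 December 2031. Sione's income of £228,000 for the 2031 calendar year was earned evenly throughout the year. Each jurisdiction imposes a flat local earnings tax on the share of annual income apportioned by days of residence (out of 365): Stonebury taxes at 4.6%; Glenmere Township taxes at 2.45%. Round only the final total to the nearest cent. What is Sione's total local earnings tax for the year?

£10,044.81

Stonebury, 1 January – 28 November 2031: 332 days → £228,000 × 4.6% × 332/365 = £9,539.7699
Glenmere Township, 29 November – 31 December 2031: 33 days → £228,000 × 2.45% × 33/365 = £505.0356
Total = £10,044.8055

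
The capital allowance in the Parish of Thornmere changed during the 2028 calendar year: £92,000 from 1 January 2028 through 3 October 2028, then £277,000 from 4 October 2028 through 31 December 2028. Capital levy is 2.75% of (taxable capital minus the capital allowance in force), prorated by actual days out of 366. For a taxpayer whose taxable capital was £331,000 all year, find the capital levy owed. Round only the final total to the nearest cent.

£5,335.38

1 January – 3 October 2028: 277 days, exemption £92,000 → (£331,000 − £92,000) × 2.75% × 277/366 = £4,974.2691
4 October – 31 December 2028: 89 days, exemption £277,000 → (£331,000 − £277,000) × 2.75% × 89/366 = £361.1066
Total = £5,335.3757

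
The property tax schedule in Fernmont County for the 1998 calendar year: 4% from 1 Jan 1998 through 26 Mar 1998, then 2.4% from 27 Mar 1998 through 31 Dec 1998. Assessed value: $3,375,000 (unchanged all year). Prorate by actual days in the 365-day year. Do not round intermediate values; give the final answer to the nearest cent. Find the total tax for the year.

$93,575.34

1 Jan – 26 Mar 1998: 85 days at 4% → $3,375,000 × 4% × 85/365 = $31,438.3562
27 Mar – 31 Dec 1998: 280 days at 2.4% → $3,375,000 × 2.4% × 280/365 = $62,136.9863
Total = $93,575.3425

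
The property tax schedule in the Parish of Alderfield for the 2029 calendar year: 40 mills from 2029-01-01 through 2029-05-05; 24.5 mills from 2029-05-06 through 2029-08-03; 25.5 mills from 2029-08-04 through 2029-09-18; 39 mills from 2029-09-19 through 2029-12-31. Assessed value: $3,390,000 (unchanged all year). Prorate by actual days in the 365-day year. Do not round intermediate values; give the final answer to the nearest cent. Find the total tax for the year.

2029-01-01 to 2029-05-05: 125 days at 40 mills → $3,390,000 × 4% × 125/365 = $46,438.3562
2029-05-06 to 2029-08-03: 90 days at 24.5 mills → $3,390,000 × 2.45% × 90/365 = $20,479.3151
2029-08-04 to 2029-09-18: 46 days at 25.5 mills → $3,390,000 × 2.55% × 46/365 = $10,894.4384
2029-09-19 to 2029-12-31: 104 days at 39 mills → $3,390,000 × 3.9% × 104/365 = $37,670.7945
Total = $115,482.9041

$115,482.90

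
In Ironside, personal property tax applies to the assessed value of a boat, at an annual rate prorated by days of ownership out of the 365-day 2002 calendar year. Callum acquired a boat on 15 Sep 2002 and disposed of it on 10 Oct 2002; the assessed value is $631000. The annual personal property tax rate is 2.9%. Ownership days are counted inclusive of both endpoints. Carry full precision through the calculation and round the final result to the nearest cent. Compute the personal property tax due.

$1303.49

Days held (15 Sep – 10 Oct 2002): 26 out of 365
Tax = $631000 × 2.9% × 26/365 = $1303.4904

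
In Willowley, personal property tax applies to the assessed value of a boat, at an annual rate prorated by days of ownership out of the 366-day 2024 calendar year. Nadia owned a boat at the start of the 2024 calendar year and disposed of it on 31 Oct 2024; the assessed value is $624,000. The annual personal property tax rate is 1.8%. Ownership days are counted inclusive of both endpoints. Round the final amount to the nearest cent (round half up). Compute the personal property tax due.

Days held (1 Jan – 31 Oct 2024): 305 out of 366
Tax = $624,000 × 1.8% × 305/366 = $9,360.0000

$9,360.00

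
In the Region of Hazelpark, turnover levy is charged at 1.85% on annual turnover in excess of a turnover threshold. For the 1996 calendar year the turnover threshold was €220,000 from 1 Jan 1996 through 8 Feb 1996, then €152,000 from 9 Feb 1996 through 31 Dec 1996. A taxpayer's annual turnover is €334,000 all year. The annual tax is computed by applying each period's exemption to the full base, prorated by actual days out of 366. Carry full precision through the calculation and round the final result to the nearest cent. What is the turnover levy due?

1 Jan – 8 Feb 1996: 39 days, exemption €220,000 → (€334,000 − €220,000) × 1.85% × 39/366 = €224.7295
9 Feb – 31 Dec 1996: 327 days, exemption €152,000 → (€334,000 − €152,000) × 1.85% × 327/366 = €3,008.2213
Total = €3,232.9508

€3,232.95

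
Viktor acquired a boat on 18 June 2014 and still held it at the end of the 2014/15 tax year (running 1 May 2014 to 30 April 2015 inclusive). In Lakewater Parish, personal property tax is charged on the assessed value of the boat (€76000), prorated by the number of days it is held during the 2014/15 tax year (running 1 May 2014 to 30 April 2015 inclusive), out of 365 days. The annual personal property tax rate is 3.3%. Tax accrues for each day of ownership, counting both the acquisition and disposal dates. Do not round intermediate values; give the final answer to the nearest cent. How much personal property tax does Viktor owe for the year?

€2178.18

Days held (18 June 2014 – 30 April 2015): 317 out of 365
Tax = €76000 × 3.3% × 317/365 = €2178.1808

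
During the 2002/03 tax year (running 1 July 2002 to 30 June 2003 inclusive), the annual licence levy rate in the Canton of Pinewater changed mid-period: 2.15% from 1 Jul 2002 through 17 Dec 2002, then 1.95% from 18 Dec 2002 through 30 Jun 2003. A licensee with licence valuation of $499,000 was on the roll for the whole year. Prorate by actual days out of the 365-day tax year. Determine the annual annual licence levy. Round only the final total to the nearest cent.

$10,195.32

1 Jul – 17 Dec 2002: 170 days at 2.15% → $499,000 × 2.15% × 170/365 = $4,996.8356
18 Dec 2002 – 30 Jun 2003: 195 days at 1.95% → $499,000 × 1.95% × 195/365 = $5,198.4863
Total = $10,195.3219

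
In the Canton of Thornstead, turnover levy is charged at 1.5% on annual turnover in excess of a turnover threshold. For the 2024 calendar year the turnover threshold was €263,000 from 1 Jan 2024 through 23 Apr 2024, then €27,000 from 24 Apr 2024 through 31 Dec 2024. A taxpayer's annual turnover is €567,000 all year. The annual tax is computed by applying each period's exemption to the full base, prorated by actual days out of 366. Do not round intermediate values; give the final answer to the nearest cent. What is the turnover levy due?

1 Jan – 23 Apr 2024: 114 days, exemption €263,000 → (€567,000 − €263,000) × 1.5% × 114/366 = €1,420.3279
24 Apr – 31 Dec 2024: 252 days, exemption €27,000 → (€567,000 − €27,000) × 1.5% × 252/366 = €5,577.0492
Total = €6,997.3770

€6,997.38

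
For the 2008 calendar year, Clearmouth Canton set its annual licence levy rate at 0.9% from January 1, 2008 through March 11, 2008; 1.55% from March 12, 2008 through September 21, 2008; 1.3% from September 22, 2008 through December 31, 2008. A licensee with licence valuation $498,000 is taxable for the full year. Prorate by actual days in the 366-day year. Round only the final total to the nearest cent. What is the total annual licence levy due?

January 1 – March 11, 2008: 71 days at 0.9% → $498,000 × 0.9% × 71/366 = $869.4590
March 12 – September 21, 2008: 194 days at 1.55% → $498,000 × 1.55% × 194/366 = $4,091.4918
September 22 – December 31, 2008: 101 days at 1.3% → $498,000 × 1.3% × 101/366 = $1,786.5410
Total = $6,747.4918

$6,747.49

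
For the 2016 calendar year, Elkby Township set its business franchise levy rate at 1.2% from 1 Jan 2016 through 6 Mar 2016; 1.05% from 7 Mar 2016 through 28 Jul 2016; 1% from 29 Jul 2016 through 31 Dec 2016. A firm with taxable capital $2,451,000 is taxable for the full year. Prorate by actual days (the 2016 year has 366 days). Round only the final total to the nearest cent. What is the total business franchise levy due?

$25,876.13

1 Jan – 6 Mar 2016: 66 days at 1.2% → $2,451,000 × 1.2% × 66/366 = $5,303.8033
7 Mar – 28 Jul 2016: 144 days at 1.05% → $2,451,000 × 1.05% × 144/366 = $10,125.4426
29 Jul – 31 Dec 2016: 156 days at 1% → $2,451,000 × 1% × 156/366 = $10,446.8852
Total = $25,876.1311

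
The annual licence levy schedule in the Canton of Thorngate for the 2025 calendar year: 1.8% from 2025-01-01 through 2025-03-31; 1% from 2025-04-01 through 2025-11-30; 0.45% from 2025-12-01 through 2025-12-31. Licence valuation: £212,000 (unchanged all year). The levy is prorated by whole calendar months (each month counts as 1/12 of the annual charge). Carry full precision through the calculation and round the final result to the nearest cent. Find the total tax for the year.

2025-01-01 to 2025-03-31: 3 months at 1.8% → £212,000 × 1.8% × 3/12 = £954.0000
2025-04-01 to 2025-11-30: 8 months at 1% → £212,000 × 1% × 8/12 = £1,413.3333
2025-12-01 to 2025-12-31: 1 month at 0.45% → £212,000 × 0.45% × 1/12 = £79.5000
Total = £2,446.8333

£2,446.83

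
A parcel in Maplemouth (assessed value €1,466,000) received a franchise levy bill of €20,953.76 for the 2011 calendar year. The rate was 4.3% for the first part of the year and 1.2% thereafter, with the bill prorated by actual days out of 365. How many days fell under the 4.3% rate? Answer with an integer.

27 days

Let d = days at the first rate; then 365 − d days at the second rate.
€1,466,000 × [4.3%·d + 1.2%·(365−d)] / 365 = €20,953.76
Solving gives d = 27, so the new rate took effect on 28 Jan 2011.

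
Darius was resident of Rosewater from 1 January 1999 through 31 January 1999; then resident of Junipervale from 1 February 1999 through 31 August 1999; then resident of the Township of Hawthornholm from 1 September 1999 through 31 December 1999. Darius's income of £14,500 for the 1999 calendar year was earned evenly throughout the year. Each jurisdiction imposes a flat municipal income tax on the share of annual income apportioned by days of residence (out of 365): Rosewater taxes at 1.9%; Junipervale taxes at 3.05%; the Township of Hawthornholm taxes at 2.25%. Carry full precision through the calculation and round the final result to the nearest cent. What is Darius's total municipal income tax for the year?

£389.32

Rosewater, 1 January – 31 January 1999: 31 days → £14,500 × 1.9% × 31/365 = £23.3986
Junipervale, 1 February – 31 August 1999: 212 days → £14,500 × 3.05% × 212/365 = £256.8685
The Township of Hawthornholm, 1 September – 31 December 1999: 122 days → £14,500 × 2.25% × 122/365 = £109.0479
Total = £389.3151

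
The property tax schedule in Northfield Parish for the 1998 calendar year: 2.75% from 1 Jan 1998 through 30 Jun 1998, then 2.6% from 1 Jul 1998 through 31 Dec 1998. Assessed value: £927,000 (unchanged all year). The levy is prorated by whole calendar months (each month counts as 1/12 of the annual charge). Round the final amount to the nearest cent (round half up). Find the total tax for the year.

1 Jan – 30 Jun 1998: 6 months at 2.75% → £927,000 × 2.75% × 6/12 = £12,746.2500
1 Jul – 31 Dec 1998: 6 months at 2.6% → £927,000 × 2.6% × 6/12 = £12,051.0000
Total = £24,797.2500

£24,797.25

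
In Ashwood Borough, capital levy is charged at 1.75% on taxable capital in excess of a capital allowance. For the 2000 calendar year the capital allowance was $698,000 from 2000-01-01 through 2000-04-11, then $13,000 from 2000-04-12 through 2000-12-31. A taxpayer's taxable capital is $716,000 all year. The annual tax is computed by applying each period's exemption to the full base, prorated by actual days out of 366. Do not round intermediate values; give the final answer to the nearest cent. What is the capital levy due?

2000-01-01 to 2000-04-11: 102 days, exemption $698,000 → ($716,000 − $698,000) × 1.75% × 102/366 = $87.7869
2000-04-12 to 2000-12-31: 264 days, exemption $13,000 → ($716,000 − $13,000) × 1.75% × 264/366 = $8,873.9344
Total = $8,961.7213

$8,961.72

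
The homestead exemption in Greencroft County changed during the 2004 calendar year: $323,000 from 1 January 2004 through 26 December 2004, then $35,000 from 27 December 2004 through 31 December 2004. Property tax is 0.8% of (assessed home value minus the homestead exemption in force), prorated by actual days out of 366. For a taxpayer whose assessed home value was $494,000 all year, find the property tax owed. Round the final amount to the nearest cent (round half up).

1 January – 26 December 2004: 361 days, exemption $323,000 → ($494,000 − $323,000) × 0.8% × 361/366 = $1,349.3115
27 December – 31 December 2004: 5 days, exemption $35,000 → ($494,000 − $35,000) × 0.8% × 5/366 = $50.1639
Total = $1,399.4754

$1,399.48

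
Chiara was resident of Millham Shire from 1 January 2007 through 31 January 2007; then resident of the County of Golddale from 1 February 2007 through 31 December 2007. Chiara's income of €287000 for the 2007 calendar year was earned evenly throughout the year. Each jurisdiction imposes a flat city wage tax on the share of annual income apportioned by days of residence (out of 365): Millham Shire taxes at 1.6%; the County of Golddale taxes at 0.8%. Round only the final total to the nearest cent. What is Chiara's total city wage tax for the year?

€2491.00

Millham Shire, 1 January – 31 January 2007: 31 days → €287000 × 1.6% × 31/365 = €390.0055
The County of Golddale, 1 February – 31 December 2007: 334 days → €287000 × 0.8% × 334/365 = €2100.9973
Total = €2491.0027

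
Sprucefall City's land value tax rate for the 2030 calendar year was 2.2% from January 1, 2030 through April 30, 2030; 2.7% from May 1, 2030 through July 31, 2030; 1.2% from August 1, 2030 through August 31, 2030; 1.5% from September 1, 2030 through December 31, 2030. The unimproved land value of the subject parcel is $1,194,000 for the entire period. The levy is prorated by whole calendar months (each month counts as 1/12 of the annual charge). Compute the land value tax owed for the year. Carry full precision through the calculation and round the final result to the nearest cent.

$23,979.50

January 1 – April 30, 2030: 4 months at 2.2% → $1,194,000 × 2.2% × 4/12 = $8,756.0000
May 1 – July 31, 2030: 3 months at 2.7% → $1,194,000 × 2.7% × 3/12 = $8,059.5000
August 1 – August 31, 2030: 1 month at 1.2% → $1,194,000 × 1.2% × 1/12 = $1,194.0000
September 1 – December 31, 2030: 4 months at 1.5% → $1,194,000 × 1.5% × 4/12 = $5,970.0000
Total = $23,979.5000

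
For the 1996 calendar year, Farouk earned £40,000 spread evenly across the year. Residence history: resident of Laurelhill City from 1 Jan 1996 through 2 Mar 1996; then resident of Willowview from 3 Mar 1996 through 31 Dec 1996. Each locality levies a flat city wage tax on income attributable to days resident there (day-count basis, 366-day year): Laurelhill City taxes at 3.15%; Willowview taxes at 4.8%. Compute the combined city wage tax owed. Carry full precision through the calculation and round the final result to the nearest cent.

Laurelhill City, 1 Jan – 2 Mar 1996: 62 days → £40,000 × 3.15% × 62/366 = £213.4426
Willowview, 3 Mar – 31 Dec 1996: 304 days → £40,000 × 4.8% × 304/366 = £1,594.7541
Total = £1,808.1967

£1,808.20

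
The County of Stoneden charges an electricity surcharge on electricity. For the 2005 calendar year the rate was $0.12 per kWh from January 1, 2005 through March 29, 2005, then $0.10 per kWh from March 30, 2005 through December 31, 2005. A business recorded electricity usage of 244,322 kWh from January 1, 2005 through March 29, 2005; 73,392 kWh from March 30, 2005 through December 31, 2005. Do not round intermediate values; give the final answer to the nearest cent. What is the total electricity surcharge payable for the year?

$36,657.84

January 1 – March 29, 2005: 244,322 kWh at $0.12/kWh → $29,318.64
March 30 – December 31, 2005: 73,392 kWh at $0.10/kWh → $7,339.20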